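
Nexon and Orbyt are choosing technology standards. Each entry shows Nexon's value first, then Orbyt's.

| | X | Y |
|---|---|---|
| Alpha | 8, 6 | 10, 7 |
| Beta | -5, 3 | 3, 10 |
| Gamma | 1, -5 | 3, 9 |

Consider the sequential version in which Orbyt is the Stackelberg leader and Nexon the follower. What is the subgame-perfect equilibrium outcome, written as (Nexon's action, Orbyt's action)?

(Alpha, Y)

Nexon best-responds to each possible Orbyt move:
- X: Nexon compares 8, -5, 1 and picks Alpha; Orbyt would get 6.
- Y: Nexon compares 10, 3, 3 and picks Alpha; Orbyt would get 7.
Orbyt's induced payoffs are 6, 7, so Orbyt commits to Y. Subgame-perfect outcome: (Alpha, Y) with payoffs (10, 7).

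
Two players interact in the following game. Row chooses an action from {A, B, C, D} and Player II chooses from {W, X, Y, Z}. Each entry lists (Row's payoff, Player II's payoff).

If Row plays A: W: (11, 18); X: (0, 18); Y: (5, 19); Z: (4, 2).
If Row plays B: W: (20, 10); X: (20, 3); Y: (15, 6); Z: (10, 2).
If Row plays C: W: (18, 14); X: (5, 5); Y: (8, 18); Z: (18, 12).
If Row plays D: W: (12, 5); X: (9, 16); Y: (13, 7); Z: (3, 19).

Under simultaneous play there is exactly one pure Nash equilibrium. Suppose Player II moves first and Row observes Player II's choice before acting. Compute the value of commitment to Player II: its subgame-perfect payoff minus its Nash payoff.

Solve by backward induction (Player II leads).
- W: Row compares 11, 20, 18, 12 and picks B; Player II would get 10.
- X: Row compares 0, 20, 5, 9 and picks B; Player II would get 3.
- Y: Row compares 5, 15, 8, 13 and picks B; Player II would get 6.
- Z: Row compares 4, 10, 18, 3 and picks C; Player II would get 12.
Player II's induced payoffs are 10, 3, 6, 12, so Player II commits to Z. Subgame-perfect outcome: (C, Z) with payoffs (18, 12).
For the simultaneous game, intersect best replies.
Row's best replies: W→B; X→B; Y→B; Z→C.
Player II's best replies: A→Y; B→W; C→Y; D→Z.
Only (B, W) has each player best-responding; Nash payoffs (20, 10).
Player II's commitment gain: 12 − 10 = 2.

2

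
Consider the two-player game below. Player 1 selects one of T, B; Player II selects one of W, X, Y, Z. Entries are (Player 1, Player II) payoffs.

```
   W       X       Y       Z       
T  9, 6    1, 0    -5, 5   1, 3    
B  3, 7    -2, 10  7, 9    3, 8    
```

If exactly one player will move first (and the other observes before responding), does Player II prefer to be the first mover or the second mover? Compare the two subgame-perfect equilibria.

first

If Player 1 leads: Player II's best replies are T→W, B→X; Player 1's induced payoffs 9, -2; outcome (T, W), payoffs (9, 6).
If Player II leads: Player 1's best replies are W→T, X→T, Y→B, Z→B; Player II's induced payoffs 6, 0, 9, 8; outcome (B, Y), payoffs (7, 9).
Player II gets 9 moving first and 6 moving second, so Player II prefers to move first.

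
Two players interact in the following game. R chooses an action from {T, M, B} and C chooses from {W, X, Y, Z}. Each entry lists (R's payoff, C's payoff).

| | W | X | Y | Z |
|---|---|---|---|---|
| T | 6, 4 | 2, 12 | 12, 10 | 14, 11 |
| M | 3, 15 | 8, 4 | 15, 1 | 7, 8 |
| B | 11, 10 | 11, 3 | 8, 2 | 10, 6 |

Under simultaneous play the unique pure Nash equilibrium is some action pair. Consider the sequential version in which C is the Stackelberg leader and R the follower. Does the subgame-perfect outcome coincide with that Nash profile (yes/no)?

no

Solve by backward induction (C leads).
- W: R compares 6, 3, 11 and picks B; C would get 10.
- X: R compares 2, 8, 11 and picks B; C would get 3.
- Y: R compares 12, 15, 8 and picks M; C would get 1.
- Z: R compares 14, 7, 10 and picks T; C would get 11.
Maximizing over 10, 3, 1, 11, C chooses Z. Subgame-perfect outcome: (T, Z) with payoffs (14, 11).
Now find the simultaneous Nash equilibrium.
R's best replies: W→B; X→B; Y→M; Z→T.
C's best replies: T→X; M→W; B→W.
Only (B, W) has each player best-responding; Nash payoffs (11, 10).
Sequential outcome (T, Z) differs from the Nash profile (B, W).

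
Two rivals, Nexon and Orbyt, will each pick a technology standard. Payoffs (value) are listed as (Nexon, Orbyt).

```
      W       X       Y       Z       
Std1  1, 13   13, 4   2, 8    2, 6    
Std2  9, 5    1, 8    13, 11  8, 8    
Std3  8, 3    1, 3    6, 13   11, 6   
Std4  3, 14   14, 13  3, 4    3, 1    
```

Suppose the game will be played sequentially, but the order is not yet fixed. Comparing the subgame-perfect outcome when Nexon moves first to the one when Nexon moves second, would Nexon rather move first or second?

If Nexon leads: Orbyt's best replies are Std1→W, Std2→Y, Std3→Y, Std4→W; Nexon's induced payoffs 1, 13, 6, 3; outcome (Std2, Y), payoffs (13, 11).
If Orbyt leads: Nexon's best replies are W→Std2, X→Std4, Y→Std2, Z→Std3; Orbyt's induced payoffs 5, 13, 11, 6; outcome (Std4, X), payoffs (14, 13).
Nexon gets 13 moving first and 14 moving second, so Nexon prefers to move second.

second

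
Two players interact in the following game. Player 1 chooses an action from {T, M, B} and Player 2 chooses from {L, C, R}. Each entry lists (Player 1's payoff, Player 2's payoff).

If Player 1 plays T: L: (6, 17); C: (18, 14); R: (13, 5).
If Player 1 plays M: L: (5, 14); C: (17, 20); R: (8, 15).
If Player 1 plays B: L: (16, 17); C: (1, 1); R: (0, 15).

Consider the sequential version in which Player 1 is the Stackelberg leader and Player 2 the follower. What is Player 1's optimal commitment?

Solve by backward induction (Player 1 leads).
- T: BR = L, leader payoff 6.
- M: BR = C, leader payoff 17.
- B: BR = L, leader payoff 16.
Player 1's induced payoffs are 6, 17, 16, so Player 1 commits to M. Subgame-perfect outcome: (M, C) with payoffs (17, 20).

M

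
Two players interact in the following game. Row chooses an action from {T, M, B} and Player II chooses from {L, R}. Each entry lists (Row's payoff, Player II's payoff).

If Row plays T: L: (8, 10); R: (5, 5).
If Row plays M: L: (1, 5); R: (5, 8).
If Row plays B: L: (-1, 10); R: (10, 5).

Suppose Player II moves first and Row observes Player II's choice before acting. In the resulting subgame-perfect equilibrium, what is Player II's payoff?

10

Solve by backward induction (Player II leads).
- L: BR = T, leader payoff 10.
- R: BR = B, leader payoff 5.
Among 10, 5, the best is 10 at L. Subgame-perfect outcome: (T, L) with payoffs (8, 10).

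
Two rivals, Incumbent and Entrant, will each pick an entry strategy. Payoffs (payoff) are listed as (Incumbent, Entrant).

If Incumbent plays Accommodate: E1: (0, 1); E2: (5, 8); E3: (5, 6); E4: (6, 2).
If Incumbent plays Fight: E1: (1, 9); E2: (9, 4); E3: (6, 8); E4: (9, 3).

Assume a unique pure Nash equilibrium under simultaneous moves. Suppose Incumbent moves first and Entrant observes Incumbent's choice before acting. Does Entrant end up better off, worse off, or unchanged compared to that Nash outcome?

Work backward from Entrant's decision.
- Accommodate: BR = E2, leader payoff 5.
- Fight: BR = E1, leader payoff 1.
Maximizing over 5, 1, Incumbent chooses Accommodate. Subgame-perfect outcome: (Accommodate, E2) with payoffs (5, 8).
For the simultaneous game, intersect best replies.
Incumbent's best replies: E1→Fight; E2→Fight; E3→Fight; E4→Fight.
Entrant's best replies: Accommodate→E2; Fight→E1.
Only (Fight, E1) has each player best-responding; Nash payoffs (1, 9).
Entrant earns 8 sequentially versus 9 at the Nash outcome: worse off.

worse off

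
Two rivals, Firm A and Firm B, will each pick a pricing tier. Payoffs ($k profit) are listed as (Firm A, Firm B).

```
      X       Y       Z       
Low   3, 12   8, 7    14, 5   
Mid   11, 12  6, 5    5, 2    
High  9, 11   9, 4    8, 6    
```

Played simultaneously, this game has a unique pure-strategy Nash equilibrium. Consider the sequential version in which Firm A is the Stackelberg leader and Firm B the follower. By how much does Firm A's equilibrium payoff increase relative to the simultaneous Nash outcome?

Solve by backward induction (Firm A leads).
- Low: Firm B compares 12, 7, 5 and picks X; Firm A would get 3.
- Mid: Firm B compares 12, 5, 2 and picks X; Firm A would get 11.
- High: Firm B compares 11, 4, 6 and picks X; Firm A would get 9.
Firm A's induced payoffs are 3, 11, 9, so Firm A commits to Mid. Subgame-perfect outcome: (Mid, X) with payoffs (11, 12).
For the simultaneous game, intersect best replies.
Firm A's best replies: X→Mid; Y→High; Z→Low.
Firm B's best replies: Low→X; Mid→X; High→X.
Only (Mid, X) has each player best-responding; Nash payoffs (11, 12).
Firm A's commitment gain: 11 − 11 = 0.

0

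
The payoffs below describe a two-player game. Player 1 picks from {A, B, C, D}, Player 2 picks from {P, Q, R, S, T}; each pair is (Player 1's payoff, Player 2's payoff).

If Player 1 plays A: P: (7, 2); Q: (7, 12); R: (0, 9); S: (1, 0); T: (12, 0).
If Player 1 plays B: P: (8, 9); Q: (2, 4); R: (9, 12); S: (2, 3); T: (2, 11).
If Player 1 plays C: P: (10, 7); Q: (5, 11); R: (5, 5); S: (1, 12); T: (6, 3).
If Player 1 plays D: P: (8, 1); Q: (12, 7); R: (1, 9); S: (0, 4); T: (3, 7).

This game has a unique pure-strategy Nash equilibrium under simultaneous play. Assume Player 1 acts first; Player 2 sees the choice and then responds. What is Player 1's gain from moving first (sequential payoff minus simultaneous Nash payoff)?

0

Solve by backward induction (Player 1 leads).
- A: Player 2 compares 2, 12, 9, 0, 0 and picks Q; Player 1 would get 7.
- B: Player 2 compares 9, 4, 12, 3, 11 and picks R; Player 1 would get 9.
- C: Player 2 compares 7, 11, 5, 12, 3 and picks S; Player 1 would get 1.
- D: Player 2 compares 1, 7, 9, 4, 7 and picks R; Player 1 would get 1.
Maximizing over 7, 9, 1, 1, Player 1 chooses B. Subgame-perfect outcome: (B, R) with payoffs (9, 12).
Under simultaneous play:
Player 1's best replies: P→C; Q→D; R→B; S→B; T→A.
Player 2's best replies: A→Q; B→R; C→S; D→R.
The unique mutual best reply is (B, R), giving (9, 12).
Player 1's commitment gain: 9 − 9 = 0.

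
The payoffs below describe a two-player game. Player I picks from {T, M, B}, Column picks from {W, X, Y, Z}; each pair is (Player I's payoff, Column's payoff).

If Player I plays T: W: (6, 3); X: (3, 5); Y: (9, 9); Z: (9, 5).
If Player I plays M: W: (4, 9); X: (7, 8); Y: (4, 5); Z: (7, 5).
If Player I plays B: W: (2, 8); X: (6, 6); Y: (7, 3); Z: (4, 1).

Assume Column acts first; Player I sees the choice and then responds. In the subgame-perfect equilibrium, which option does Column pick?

Work backward from Player I's decision.
- W: Player I compares 6, 4, 2 and picks T; Column would get 3.
- X: Player I compares 3, 7, 6 and picks M; Column would get 8.
- Y: Player I compares 9, 4, 7 and picks T; Column would get 9.
- Z: Player I compares 9, 7, 4 and picks T; Column would get 5.
Maximizing over 3, 8, 9, 5, Column chooses Y. Subgame-perfect outcome: (T, Y) with payoffs (9, 9).

Y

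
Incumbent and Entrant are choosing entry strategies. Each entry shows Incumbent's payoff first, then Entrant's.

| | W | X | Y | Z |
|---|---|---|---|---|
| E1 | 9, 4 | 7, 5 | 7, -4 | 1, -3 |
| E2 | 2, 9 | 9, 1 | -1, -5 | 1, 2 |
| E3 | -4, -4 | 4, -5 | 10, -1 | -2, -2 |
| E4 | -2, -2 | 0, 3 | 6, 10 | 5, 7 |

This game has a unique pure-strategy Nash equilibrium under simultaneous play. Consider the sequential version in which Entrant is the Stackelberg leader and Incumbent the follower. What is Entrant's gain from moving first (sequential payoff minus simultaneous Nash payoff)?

8

Incumbent best-responds to each possible Entrant move:
- W: BR = E1, leader payoff 4.
- X: BR = E2, leader payoff 1.
- Y: BR = E3, leader payoff -1.
- Z: BR = E4, leader payoff 7.
Maximizing over 4, 1, -1, 7, Entrant chooses Z. Subgame-perfect outcome: (E4, Z) with payoffs (5, 7).
Now find the simultaneous Nash equilibrium.
Incumbent's best replies: W→E1; X→E2; Y→E3; Z→E4.
Entrant's best replies: E1→X; E2→W; E3→Y; E4→Y.
Only (E3, Y) has each player best-responding; Nash payoffs (10, -1).
Entrant's commitment gain: 7 − -1 = 8.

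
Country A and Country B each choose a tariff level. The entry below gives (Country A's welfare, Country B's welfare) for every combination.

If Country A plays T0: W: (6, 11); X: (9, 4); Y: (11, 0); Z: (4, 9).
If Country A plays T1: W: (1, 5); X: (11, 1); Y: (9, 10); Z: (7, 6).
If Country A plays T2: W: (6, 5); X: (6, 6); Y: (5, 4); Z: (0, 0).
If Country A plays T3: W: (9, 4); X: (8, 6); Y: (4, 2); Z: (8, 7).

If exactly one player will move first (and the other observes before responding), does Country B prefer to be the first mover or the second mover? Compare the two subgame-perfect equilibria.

second

If Country A leads: Country B's best replies are T0→W, T1→Y, T2→X, T3→Z; Country A's induced payoffs 6, 9, 6, 8; outcome (T1, Y), payoffs (9, 10).
If Country B leads: Country A's best replies are W→T3, X→T1, Y→T0, Z→T3; Country B's induced payoffs 4, 1, 0, 7; outcome (T3, Z), payoffs (8, 7).
Country B gets 7 moving first and 10 moving second, so Country B prefers to move second.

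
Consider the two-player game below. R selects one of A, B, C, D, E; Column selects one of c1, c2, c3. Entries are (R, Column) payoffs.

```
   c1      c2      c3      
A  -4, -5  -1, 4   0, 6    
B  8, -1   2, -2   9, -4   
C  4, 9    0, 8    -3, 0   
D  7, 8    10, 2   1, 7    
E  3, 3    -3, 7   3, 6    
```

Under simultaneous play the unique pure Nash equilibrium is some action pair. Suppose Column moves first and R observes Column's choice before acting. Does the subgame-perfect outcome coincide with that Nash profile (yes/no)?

no

Backward induction with Column moving first.
- c1: BR = B, leader payoff -1.
- c2: BR = D, leader payoff 2.
- c3: BR = B, leader payoff -4.
Column's induced payoffs are -1, 2, -4, so Column commits to c2. Subgame-perfect outcome: (D, c2) with payoffs (10, 2).
Now find the simultaneous Nash equilibrium.
R's best replies: c1→B; c2→D; c3→B.
Column's best replies: A→c3; B→c1; C→c1; D→c1; E→c2.
The unique mutual best reply is (B, c1), giving (8, -1).
Sequential outcome (D, c2) differs from the Nash profile (B, c1).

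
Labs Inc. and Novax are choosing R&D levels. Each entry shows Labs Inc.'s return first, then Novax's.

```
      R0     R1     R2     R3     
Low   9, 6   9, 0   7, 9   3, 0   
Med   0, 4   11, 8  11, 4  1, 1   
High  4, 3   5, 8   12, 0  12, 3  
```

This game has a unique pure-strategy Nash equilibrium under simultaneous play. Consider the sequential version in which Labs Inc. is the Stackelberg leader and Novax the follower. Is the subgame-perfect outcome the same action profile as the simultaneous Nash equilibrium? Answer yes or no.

Solve by backward induction (Labs Inc. leads).
- Low: Novax compares 6, 0, 9, 0 and picks R2; Labs Inc. would get 7.
- Med: Novax compares 4, 8, 4, 1 and picks R1; Labs Inc. would get 11.
- High: Novax compares 3, 8, 0, 3 and picks R1; Labs Inc. would get 5.
Labs Inc.'s induced payoffs are 7, 11, 5, so Labs Inc. commits to Med. Subgame-perfect outcome: (Med, R1) with payoffs (11, 8).
Under simultaneous play:
Labs Inc.'s best replies: R0→Low; R1→Med; R2→High; R3→High.
Novax's best replies: Low→R2; Med→R1; High→R1.
Only (Med, R1) has each player best-responding; Nash payoffs (11, 8).
Sequential outcome (Med, R1) coincides with the Nash profile (Med, R1).

yes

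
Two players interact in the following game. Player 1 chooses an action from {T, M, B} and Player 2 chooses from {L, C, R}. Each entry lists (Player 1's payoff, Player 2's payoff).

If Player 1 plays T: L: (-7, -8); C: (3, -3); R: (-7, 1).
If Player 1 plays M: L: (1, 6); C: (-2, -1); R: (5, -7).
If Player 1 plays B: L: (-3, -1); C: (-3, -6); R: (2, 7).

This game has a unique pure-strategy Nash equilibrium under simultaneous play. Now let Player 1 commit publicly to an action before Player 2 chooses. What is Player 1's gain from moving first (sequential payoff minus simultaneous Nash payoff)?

1

Solve by backward induction (Player 1 leads).
- T: BR = R, leader payoff -7.
- M: BR = L, leader payoff 1.
- B: BR = R, leader payoff 2.
Player 1's induced payoffs are -7, 1, 2, so Player 1 commits to B. Subgame-perfect outcome: (B, R) with payoffs (2, 7).
Now find the simultaneous Nash equilibrium.
Player 1's best replies: L→M; C→T; R→M.
Player 2's best replies: T→R; M→L; B→R.
Only (M, L) has each player best-responding; Nash payoffs (1, 6).
Player 1's commitment gain: 2 − 1 = 1.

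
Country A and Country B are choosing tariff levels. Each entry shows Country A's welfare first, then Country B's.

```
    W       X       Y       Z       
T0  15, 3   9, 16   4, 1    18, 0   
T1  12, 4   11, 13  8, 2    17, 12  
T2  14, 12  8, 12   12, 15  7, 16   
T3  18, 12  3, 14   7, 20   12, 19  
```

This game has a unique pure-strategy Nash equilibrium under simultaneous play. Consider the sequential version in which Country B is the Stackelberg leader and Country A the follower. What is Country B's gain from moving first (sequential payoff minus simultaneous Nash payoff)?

2

Solve by backward induction (Country B leads).
- W: Country A compares 15, 12, 14, 18 and picks T3; Country B would get 12.
- X: Country A compares 9, 11, 8, 3 and picks T1; Country B would get 13.
- Y: Country A compares 4, 8, 12, 7 and picks T2; Country B would get 15.
- Z: Country A compares 18, 17, 7, 12 and picks T0; Country B would get 0.
Maximizing over 12, 13, 15, 0, Country B chooses Y. Subgame-perfect outcome: (T2, Y) with payoffs (12, 15).
Now find the simultaneous Nash equilibrium.
Country A's best replies: W→T3; X→T1; Y→T2; Z→T0.
Country B's best replies: T0→X; T1→X; T2→Z; T3→Y.
The unique mutual best reply is (T1, X), giving (11, 13).
Country B's commitment gain: 15 − 13 = 2.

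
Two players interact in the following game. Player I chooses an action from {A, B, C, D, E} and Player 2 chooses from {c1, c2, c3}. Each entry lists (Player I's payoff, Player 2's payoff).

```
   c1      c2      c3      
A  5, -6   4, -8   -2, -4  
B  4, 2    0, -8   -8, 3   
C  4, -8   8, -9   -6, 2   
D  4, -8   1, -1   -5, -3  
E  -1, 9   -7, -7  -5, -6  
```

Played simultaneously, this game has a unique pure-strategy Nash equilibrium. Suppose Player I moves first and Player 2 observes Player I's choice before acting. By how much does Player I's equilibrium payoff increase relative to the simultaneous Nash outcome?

Backward induction with Player I moving first.
- A: BR = c3, leader payoff -2.
- B: BR = c3, leader payoff -8.
- C: BR = c3, leader payoff -6.
- D: BR = c2, leader payoff 1.
- E: BR = c1, leader payoff -1.
Player I's induced payoffs are -2, -8, -6, 1, -1, so Player I commits to D. Subgame-perfect outcome: (D, c2) with payoffs (1, -1).
Now find the simultaneous Nash equilibrium.
Player I's best replies: c1→A; c2→C; c3→A.
Player 2's best replies: A→c3; B→c3; C→c3; D→c2; E→c1.
The unique mutual best reply is (A, c3), giving (-2, -4).
Player I's commitment gain: 1 − -2 = 3.

3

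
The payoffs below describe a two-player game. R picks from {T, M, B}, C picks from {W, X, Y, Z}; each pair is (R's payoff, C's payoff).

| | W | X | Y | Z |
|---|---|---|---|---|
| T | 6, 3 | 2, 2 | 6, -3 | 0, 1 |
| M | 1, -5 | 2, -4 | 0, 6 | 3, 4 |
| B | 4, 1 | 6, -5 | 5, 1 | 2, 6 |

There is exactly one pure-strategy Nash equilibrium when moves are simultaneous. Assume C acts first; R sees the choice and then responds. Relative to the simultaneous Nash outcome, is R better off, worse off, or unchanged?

worse off

Backward induction with C moving first.
- W → R plays T (best of 6, 1, 4); C gets 3.
- X → R plays B (best of 2, 2, 6); C gets -5.
- Y → R plays T (best of 6, 0, 5); C gets -3.
- Z → R plays M (best of 0, 3, 2); C gets 4.
Maximizing over 3, -5, -3, 4, C chooses Z. Subgame-perfect outcome: (M, Z) with payoffs (3, 4).
Now find the simultaneous Nash equilibrium.
R's best replies: W→T; X→B; Y→T; Z→M.
C's best replies: T→W; M→Y; B→Z.
Only (T, W) has each player best-responding; Nash payoffs (6, 3).
R earns 3 sequentially versus 6 at the Nash outcome: worse off.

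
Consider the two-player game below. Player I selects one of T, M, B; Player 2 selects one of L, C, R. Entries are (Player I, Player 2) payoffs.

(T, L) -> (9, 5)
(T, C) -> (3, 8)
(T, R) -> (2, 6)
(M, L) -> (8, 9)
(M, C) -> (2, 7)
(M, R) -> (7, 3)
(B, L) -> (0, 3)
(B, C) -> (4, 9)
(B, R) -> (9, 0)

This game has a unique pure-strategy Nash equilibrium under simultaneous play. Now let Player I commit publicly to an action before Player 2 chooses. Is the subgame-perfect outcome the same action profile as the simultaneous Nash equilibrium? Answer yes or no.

no

Solve by backward induction (Player I leads).
- T: BR = C, leader payoff 3.
- M: BR = L, leader payoff 8.
- B: BR = C, leader payoff 4.
Player I's induced payoffs are 3, 8, 4, so Player I commits to M. Subgame-perfect outcome: (M, L) with payoffs (8, 9).
Now find the simultaneous Nash equilibrium.
Player I's best replies: L→T; C→B; R→B.
Player 2's best replies: T→C; M→L; B→C.
The unique mutual best reply is (B, C), giving (4, 9).
Sequential outcome (M, L) differs from the Nash profile (B, C).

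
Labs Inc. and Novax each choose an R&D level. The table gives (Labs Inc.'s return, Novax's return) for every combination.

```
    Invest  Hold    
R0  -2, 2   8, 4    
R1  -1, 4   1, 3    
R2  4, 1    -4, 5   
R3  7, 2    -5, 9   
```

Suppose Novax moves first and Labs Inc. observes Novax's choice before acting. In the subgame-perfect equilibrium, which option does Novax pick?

Work backward from Labs Inc.'s decision.
- Invest: BR = R3, leader payoff 2.
- Hold: BR = R0, leader payoff 4.
Novax's induced payoffs are 2, 4, so Novax commits to Hold. Subgame-perfect outcome: (R0, Hold) with payoffs (8, 4).

Hold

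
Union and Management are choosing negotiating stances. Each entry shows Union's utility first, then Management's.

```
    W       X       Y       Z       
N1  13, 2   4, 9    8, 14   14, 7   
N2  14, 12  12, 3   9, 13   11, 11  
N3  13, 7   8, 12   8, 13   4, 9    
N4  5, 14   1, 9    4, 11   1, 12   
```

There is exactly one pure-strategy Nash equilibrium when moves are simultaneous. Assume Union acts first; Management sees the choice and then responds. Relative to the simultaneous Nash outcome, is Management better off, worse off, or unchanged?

Solve by backward induction (Union leads).
- N1: Management compares 2, 9, 14, 7 and picks Y; Union would get 8.
- N2: Management compares 12, 3, 13, 11 and picks Y; Union would get 9.
- N3: Management compares 7, 12, 13, 9 and picks Y; Union would get 8.
- N4: Management compares 14, 9, 11, 12 and picks W; Union would get 5.
Among 8, 9, 8, 5, the best is 9 at N2. Subgame-perfect outcome: (N2, Y) with payoffs (9, 13).
Under simultaneous play:
Union's best replies: W→N2; X→N2; Y→N2; Z→N1.
Management's best replies: N1→Y; N2→Y; N3→Y; N4→W.
Only (N2, Y) has each player best-responding; Nash payoffs (9, 13).
Management earns 13 sequentially versus 13 at the Nash outcome: unchanged.

unchanged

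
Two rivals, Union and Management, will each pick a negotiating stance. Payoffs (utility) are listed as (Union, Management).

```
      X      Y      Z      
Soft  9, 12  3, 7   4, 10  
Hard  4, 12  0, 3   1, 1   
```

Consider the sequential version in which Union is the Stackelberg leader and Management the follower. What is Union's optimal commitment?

Work backward from Management's decision.
- Soft: BR = X, leader payoff 9.
- Hard: BR = X, leader payoff 4.
Maximizing over 9, 4, Union chooses Soft. Subgame-perfect outcome: (Soft, X) with payoffs (9, 12).

Soft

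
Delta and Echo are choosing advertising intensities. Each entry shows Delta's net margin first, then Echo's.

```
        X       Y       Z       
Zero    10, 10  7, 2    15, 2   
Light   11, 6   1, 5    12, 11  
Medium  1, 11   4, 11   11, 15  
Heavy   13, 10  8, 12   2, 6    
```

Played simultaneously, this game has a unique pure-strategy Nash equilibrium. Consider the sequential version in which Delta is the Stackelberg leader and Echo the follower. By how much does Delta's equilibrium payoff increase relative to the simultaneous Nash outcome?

4

Solve by backward induction (Delta leads).
- Zero → Echo plays X (best of 10, 2, 2); Delta gets 10.
- Light → Echo plays Z (best of 6, 5, 11); Delta gets 12.
- Medium → Echo plays Z (best of 11, 11, 15); Delta gets 11.
- Heavy → Echo plays Y (best of 10, 12, 6); Delta gets 8.
Delta's induced payoffs are 10, 12, 11, 8, so Delta commits to Light. Subgame-perfect outcome: (Light, Z) with payoffs (12, 11).
Under simultaneous play:
Delta's best replies: X→Heavy; Y→Heavy; Z→Zero.
Echo's best replies: Zero→X; Light→Z; Medium→Z; Heavy→Y.
Only (Heavy, Y) has each player best-responding; Nash payoffs (8, 12).
Delta's commitment gain: 12 − 8 = 4.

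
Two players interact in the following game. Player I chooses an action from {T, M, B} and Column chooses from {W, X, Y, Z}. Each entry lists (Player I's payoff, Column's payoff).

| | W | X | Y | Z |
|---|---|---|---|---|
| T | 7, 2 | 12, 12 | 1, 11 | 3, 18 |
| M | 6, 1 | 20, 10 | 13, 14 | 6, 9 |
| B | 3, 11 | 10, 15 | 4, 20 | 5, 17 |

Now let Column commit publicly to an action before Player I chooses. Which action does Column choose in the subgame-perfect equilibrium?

Backward induction with Column moving first.
- W: Player I compares 7, 6, 3 and picks T; Column would get 2.
- X: Player I compares 12, 20, 10 and picks M; Column would get 10.
- Y: Player I compares 1, 13, 4 and picks M; Column would get 14.
- Z: Player I compares 3, 6, 5 and picks M; Column would get 9.
Among 2, 10, 14, 9, the best is 14 at Y. Subgame-perfect outcome: (M, Y) with payoffs (13, 14).

Y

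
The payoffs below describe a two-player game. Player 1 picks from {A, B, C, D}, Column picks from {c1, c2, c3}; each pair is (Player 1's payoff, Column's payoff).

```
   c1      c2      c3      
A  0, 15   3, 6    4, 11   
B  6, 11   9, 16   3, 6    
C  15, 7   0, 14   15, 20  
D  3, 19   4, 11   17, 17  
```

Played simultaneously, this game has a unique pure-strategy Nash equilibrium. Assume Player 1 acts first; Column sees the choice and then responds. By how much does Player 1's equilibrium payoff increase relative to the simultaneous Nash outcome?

6

Column best-responds to each possible Player 1 move:
- A: BR = c1, leader payoff 0.
- B: BR = c2, leader payoff 9.
- C: BR = c3, leader payoff 15.
- D: BR = c1, leader payoff 3.
Maximizing over 0, 9, 15, 3, Player 1 chooses C. Subgame-perfect outcome: (C, c3) with payoffs (15, 20).
Under simultaneous play:
Player 1's best replies: c1→C; c2→B; c3→D.
Column's best replies: A→c1; B→c2; C→c3; D→c1.
Only (B, c2) has each player best-responding; Nash payoffs (9, 16).
Player 1's commitment gain: 15 − 9 = 6.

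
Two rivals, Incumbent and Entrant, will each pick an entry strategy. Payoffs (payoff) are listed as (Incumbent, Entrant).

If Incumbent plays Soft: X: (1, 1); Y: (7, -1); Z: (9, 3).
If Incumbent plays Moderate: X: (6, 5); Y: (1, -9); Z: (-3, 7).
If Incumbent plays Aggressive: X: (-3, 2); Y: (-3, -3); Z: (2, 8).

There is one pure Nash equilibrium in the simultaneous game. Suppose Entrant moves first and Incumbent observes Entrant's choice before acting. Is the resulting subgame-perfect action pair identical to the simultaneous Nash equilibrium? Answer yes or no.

Solve by backward induction (Entrant leads).
- X: BR = Moderate, leader payoff 5.
- Y: BR = Soft, leader payoff -1.
- Z: BR = Soft, leader payoff 3.
Among 5, -1, 3, the best is 5 at X. Subgame-perfect outcome: (Moderate, X) with payoffs (6, 5).
Under simultaneous play:
Incumbent's best replies: X→Moderate; Y→Soft; Z→Soft.
Entrant's best replies: Soft→Z; Moderate→Z; Aggressive→Z.
Only (Soft, Z) has each player best-responding; Nash payoffs (9, 3).
Sequential outcome (Moderate, X) differs from the Nash profile (Soft, Z).

no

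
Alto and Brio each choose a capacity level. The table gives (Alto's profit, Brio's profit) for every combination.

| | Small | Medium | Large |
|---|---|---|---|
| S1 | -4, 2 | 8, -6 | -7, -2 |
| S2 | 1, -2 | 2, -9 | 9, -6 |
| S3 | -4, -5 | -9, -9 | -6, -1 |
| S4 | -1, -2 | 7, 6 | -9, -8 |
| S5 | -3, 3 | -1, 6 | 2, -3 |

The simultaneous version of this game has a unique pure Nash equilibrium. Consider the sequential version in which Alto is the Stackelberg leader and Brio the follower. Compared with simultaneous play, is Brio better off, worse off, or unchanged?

Backward induction with Alto moving first.
- S1: BR = Small, leader payoff -4.
- S2: BR = Small, leader payoff 1.
- S3: BR = Large, leader payoff -6.
- S4: BR = Medium, leader payoff 7.
- S5: BR = Medium, leader payoff -1.
Maximizing over -4, 1, -6, 7, -1, Alto chooses S4. Subgame-perfect outcome: (S4, Medium) with payoffs (7, 6).
For the simultaneous game, intersect best replies.
Alto's best replies: Small→S2; Medium→S1; Large→S2.
Brio's best replies: S1→Small; S2→Small; S3→Large; S4→Medium; S5→Medium.
Only (S2, Small) has each player best-responding; Nash payoffs (1, -2).
Brio earns 6 sequentially versus -2 at the Nash outcome: better off.

better off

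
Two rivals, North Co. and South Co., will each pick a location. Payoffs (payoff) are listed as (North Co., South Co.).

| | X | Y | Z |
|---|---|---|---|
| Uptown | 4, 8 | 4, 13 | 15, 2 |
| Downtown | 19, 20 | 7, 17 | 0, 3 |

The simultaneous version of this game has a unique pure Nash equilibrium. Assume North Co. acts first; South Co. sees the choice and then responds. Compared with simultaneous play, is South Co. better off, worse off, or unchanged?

unchanged

Backward induction with North Co. moving first.
- Uptown → South Co. plays Y (best of 8, 13, 2); North Co. gets 4.
- Downtown → South Co. plays X (best of 20, 17, 3); North Co. gets 19.
North Co.'s induced payoffs are 4, 19, so North Co. commits to Downtown. Subgame-perfect outcome: (Downtown, X) with payoffs (19, 20).
Under simultaneous play:
North Co.'s best replies: X→Downtown; Y→Downtown; Z→Uptown.
South Co.'s best replies: Uptown→Y; Downtown→X.
The unique mutual best reply is (Downtown, X), giving (19, 20).
South Co. earns 20 sequentially versus 20 at the Nash outcome: unchanged.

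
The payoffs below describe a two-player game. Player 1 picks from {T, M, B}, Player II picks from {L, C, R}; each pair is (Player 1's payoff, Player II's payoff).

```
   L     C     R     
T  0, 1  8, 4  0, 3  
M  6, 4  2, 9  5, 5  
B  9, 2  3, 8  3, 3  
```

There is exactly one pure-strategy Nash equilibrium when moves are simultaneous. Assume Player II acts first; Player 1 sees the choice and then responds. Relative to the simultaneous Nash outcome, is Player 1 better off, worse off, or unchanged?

worse off

Player 1 best-responds to each possible Player II move:
- L: BR = B, leader payoff 2.
- C: BR = T, leader payoff 4.
- R: BR = M, leader payoff 5.
Maximizing over 2, 4, 5, Player II chooses R. Subgame-perfect outcome: (M, R) with payoffs (5, 5).
For the simultaneous game, intersect best replies.
Player 1's best replies: L→B; C→T; R→M.
Player II's best replies: T→C; M→C; B→C.
The unique mutual best reply is (T, C), giving (8, 4).
Player 1 earns 5 sequentially versus 8 at the Nash outcome: worse off.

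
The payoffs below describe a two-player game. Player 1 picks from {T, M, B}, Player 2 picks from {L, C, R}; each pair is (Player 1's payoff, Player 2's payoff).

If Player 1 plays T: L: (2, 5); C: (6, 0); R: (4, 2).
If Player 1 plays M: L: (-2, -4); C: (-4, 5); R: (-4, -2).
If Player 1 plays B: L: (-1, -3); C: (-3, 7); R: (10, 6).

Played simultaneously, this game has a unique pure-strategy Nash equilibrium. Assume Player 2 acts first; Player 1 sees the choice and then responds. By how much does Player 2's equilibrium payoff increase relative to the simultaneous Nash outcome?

1

Player 1 best-responds to each possible Player 2 move:
- L → Player 1 plays T (best of 2, -2, -1); Player 2 gets 5.
- C → Player 1 plays T (best of 6, -4, -3); Player 2 gets 0.
- R → Player 1 plays B (best of 4, -4, 10); Player 2 gets 6.
Player 2's induced payoffs are 5, 0, 6, so Player 2 commits to R. Subgame-perfect outcome: (B, R) with payoffs (10, 6).
For the simultaneous game, intersect best replies.
Player 1's best replies: L→T; C→T; R→B.
Player 2's best replies: T→L; M→C; B→C.
Only (T, L) has each player best-responding; Nash payoffs (2, 5).
Player 2's commitment gain: 6 − 5 = 1.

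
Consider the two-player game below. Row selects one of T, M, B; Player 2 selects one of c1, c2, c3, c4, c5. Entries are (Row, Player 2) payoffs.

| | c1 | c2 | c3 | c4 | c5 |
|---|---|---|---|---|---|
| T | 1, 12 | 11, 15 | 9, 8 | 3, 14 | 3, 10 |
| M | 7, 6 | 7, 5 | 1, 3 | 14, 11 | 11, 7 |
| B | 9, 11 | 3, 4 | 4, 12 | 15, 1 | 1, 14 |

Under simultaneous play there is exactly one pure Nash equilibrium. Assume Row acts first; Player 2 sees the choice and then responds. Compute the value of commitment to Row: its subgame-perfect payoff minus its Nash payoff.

3

Player 2 best-responds to each possible Row move:
- T: BR = c2, leader payoff 11.
- M: BR = c4, leader payoff 14.
- B: BR = c5, leader payoff 1.
Maximizing over 11, 14, 1, Row chooses M. Subgame-perfect outcome: (M, c4) with payoffs (14, 11).
Under simultaneous play:
Row's best replies: c1→B; c2→T; c3→T; c4→B; c5→M.
Player 2's best replies: T→c2; M→c4; B→c5.
The unique mutual best reply is (T, c2), giving (11, 15).
Row's commitment gain: 14 − 11 = 3.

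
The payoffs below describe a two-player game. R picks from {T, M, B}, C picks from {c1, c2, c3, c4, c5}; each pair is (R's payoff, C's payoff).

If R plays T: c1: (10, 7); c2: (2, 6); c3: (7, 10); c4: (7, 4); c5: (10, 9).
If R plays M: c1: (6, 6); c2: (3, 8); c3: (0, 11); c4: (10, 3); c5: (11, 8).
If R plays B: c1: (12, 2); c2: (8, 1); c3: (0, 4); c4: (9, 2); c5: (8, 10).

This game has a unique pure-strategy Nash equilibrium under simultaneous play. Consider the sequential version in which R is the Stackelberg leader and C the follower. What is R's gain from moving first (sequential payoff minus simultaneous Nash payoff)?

C best-responds to each possible R move:
- T → C plays c3 (best of 7, 6, 10, 4, 9); R gets 7.
- M → C plays c3 (best of 6, 8, 11, 3, 8); R gets 0.
- B → C plays c5 (best of 2, 1, 4, 2, 10); R gets 8.
Maximizing over 7, 0, 8, R chooses B. Subgame-perfect outcome: (B, c5) with payoffs (8, 10).
For the simultaneous game, intersect best replies.
R's best replies: c1→B; c2→B; c3→T; c4→M; c5→M.
C's best replies: T→c3; M→c3; B→c5.
The unique mutual best reply is (T, c3), giving (7, 10).
R's commitment gain: 8 − 7 = 1.

1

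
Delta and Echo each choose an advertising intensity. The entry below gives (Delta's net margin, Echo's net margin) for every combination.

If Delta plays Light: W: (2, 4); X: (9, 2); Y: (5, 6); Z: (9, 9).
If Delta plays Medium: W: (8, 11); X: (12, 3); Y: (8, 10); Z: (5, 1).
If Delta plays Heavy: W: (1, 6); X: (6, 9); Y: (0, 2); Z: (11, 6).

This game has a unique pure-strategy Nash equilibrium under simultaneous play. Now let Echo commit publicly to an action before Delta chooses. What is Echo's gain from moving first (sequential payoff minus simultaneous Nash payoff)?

0

Work backward from Delta's decision.
- W: Delta compares 2, 8, 1 and picks Medium; Echo would get 11.
- X: Delta compares 9, 12, 6 and picks Medium; Echo would get 3.
- Y: Delta compares 5, 8, 0 and picks Medium; Echo would get 10.
- Z: Delta compares 9, 5, 11 and picks Heavy; Echo would get 6.
Among 11, 3, 10, 6, the best is 11 at W. Subgame-perfect outcome: (Medium, W) with payoffs (8, 11).
For the simultaneous game, intersect best replies.
Delta's best replies: W→Medium; X→Medium; Y→Medium; Z→Heavy.
Echo's best replies: Light→Z; Medium→W; Heavy→X.
The unique mutual best reply is (Medium, W), giving (8, 11).
Echo's commitment gain: 11 − 11 = 0.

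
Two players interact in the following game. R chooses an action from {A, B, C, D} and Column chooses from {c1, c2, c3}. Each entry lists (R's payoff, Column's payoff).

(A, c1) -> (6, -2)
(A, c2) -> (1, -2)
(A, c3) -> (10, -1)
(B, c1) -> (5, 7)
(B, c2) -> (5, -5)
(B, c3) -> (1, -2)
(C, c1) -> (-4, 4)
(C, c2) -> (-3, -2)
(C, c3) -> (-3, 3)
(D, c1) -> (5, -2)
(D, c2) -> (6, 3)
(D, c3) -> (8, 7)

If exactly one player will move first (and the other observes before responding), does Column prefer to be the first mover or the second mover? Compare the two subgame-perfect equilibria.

first

If R leads: Column's best replies are A→c3, B→c1, C→c1, D→c3; R's induced payoffs 10, 5, -4, 8; outcome (A, c3), payoffs (10, -1).
If Column leads: R's best replies are c1→A, c2→D, c3→A; Column's induced payoffs -2, 3, -1; outcome (D, c2), payoffs (6, 3).
Column gets 3 moving first and -1 moving second, so Column prefers to move first.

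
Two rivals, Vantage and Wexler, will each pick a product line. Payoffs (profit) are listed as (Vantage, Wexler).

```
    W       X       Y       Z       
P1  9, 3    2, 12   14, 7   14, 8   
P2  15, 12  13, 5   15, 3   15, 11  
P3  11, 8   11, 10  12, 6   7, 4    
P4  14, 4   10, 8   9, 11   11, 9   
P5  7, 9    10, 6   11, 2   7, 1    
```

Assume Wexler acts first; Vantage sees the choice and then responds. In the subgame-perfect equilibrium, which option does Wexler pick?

W

Solve by backward induction (Wexler leads).
- W → Vantage plays P2 (best of 9, 15, 11, 14, 7); Wexler gets 12.
- X → Vantage plays P2 (best of 2, 13, 11, 10, 10); Wexler gets 5.
- Y → Vantage plays P2 (best of 14, 15, 12, 9, 11); Wexler gets 3.
- Z → Vantage plays P2 (best of 14, 15, 7, 11, 7); Wexler gets 11.
Maximizing over 12, 5, 3, 11, Wexler chooses W. Subgame-perfect outcome: (P2, W) with payoffs (15, 12).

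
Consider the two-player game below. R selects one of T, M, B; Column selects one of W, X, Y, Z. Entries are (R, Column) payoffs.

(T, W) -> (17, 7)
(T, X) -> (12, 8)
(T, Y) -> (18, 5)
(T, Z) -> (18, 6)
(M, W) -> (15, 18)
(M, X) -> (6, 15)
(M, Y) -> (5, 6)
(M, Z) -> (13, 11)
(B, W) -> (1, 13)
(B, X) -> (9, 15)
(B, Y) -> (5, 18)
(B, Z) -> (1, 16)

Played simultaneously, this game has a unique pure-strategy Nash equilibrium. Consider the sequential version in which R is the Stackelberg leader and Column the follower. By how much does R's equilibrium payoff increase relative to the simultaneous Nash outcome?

Backward induction with R moving first.
- T: Column compares 7, 8, 5, 6 and picks X; R would get 12.
- M: Column compares 18, 15, 6, 11 and picks W; R would get 15.
- B: Column compares 13, 15, 18, 16 and picks Y; R would get 5.
R's induced payoffs are 12, 15, 5, so R commits to M. Subgame-perfect outcome: (M, W) with payoffs (15, 18).
Under simultaneous play:
R's best replies: W→T; X→T; Y→T; Z→T.
Column's best replies: T→X; M→W; B→Y.
Only (T, X) has each player best-responding; Nash payoffs (12, 8).
R's commitment gain: 15 − 12 = 3.

3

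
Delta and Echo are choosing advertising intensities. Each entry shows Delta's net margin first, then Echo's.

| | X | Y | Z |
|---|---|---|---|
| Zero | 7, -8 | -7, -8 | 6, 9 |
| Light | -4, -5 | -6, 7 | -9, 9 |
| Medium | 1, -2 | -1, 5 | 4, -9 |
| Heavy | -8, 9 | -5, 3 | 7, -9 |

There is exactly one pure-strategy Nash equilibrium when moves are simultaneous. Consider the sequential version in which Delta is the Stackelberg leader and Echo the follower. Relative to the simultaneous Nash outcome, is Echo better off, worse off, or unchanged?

Backward induction with Delta moving first.
- Zero: BR = Z, leader payoff 6.
- Light: BR = Z, leader payoff -9.
- Medium: BR = Y, leader payoff -1.
- Heavy: BR = X, leader payoff -8.
Delta's induced payoffs are 6, -9, -1, -8, so Delta commits to Zero. Subgame-perfect outcome: (Zero, Z) with payoffs (6, 9).
Now find the simultaneous Nash equilibrium.
Delta's best replies: X→Zero; Y→Medium; Z→Heavy.
Echo's best replies: Zero→Z; Light→Z; Medium→Y; Heavy→X.
The unique mutual best reply is (Medium, Y), giving (-1, 5).
Echo earns 9 sequentially versus 5 at the Nash outcome: better off.

better off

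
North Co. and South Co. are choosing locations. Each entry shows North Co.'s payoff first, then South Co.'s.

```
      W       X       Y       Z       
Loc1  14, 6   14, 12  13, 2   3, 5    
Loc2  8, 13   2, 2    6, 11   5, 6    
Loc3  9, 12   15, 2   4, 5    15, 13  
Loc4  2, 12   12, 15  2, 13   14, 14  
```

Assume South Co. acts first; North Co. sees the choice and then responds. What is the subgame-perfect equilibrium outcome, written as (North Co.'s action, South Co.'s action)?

(Loc3, Z)

North Co. best-responds to each possible South Co. move:
- W: BR = Loc1, leader payoff 6.
- X: BR = Loc3, leader payoff 2.
- Y: BR = Loc1, leader payoff 2.
- Z: BR = Loc3, leader payoff 13.
Among 6, 2, 2, 13, the best is 13 at Z. Subgame-perfect outcome: (Loc3, Z) with payoffs (15, 13).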